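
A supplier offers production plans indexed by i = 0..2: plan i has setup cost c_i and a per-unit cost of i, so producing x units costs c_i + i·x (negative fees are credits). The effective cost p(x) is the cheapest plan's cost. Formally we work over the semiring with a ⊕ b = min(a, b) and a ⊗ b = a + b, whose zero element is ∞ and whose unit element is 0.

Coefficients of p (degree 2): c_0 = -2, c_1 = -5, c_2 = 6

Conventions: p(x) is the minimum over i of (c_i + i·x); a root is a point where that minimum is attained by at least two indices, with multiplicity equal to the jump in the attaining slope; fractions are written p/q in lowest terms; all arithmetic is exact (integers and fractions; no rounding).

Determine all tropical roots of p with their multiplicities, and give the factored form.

hull edge (i=0, c=-2) to (i=1, c=-5): slope -3, span 1
hull edge (i=1, c=-5) to (i=2, c=6): slope 11, span 1
Factored form: p(x) = 6 ⊗ (x ⊕ (-11)) ⊗ (x ⊕ 3)
Answer: roots = -11 (mult 1), 3 (mult 1)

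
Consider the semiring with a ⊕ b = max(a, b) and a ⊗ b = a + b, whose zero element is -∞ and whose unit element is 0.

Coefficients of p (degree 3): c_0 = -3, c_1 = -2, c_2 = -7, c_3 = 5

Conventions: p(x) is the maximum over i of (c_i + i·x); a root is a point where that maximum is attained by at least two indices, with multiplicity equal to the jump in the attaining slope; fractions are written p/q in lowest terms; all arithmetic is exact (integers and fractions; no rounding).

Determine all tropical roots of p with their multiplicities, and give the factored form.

hull edge (i=0, c=-3) to (i=3, c=5): slope 8/3, span 3
Factored form: p(x) = 5 ⊗ (x ⊕ (-8/3)) ⊗ (x ⊕ (-8/3)) ⊗ (x ⊕ (-8/3))
Answer: roots = -8/3 (mult 3)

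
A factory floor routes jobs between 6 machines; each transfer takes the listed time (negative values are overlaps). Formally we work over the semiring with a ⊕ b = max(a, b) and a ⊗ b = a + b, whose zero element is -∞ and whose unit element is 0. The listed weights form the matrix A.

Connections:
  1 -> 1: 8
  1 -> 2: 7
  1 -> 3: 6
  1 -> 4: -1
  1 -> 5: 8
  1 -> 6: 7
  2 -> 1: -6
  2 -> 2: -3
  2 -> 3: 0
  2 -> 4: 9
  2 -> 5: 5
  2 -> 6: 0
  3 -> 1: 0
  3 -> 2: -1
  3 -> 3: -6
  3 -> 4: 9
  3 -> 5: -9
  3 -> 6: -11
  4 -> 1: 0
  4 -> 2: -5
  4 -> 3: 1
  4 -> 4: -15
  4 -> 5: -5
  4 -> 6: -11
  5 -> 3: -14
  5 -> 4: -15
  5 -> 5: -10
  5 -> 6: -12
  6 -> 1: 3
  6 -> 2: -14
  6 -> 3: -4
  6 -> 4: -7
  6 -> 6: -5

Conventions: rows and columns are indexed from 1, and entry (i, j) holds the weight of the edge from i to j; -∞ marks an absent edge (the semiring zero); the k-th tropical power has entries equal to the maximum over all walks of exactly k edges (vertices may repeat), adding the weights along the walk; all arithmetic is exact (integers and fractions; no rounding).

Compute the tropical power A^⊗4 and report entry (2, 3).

A^⊗2:
  [16, 15, 14, 16, 16, 15]
  [9, 4, 10, 9, 4, 1]
  [9, 7, 10, 8, 8, 7]
  [8, 7, 6, 10, 8, 7]
  [-9, -15, -14, -5, -20, -17]
  [11, 10, 9, 5, 11, 10]
A^⊗3:
  [24, 23, 22, 24, 24, 23]
  [17, 16, 15, 19, 17, 16]
  [17, 16, 15, 19, 17, 16]
  [16, 15, 14, 16, 16, 15]
  [-1, -2, -3, -5, -1, -2]
  [19, 18, 17, 19, 19, 18]
A^⊗4:
  [32, 31, 30, 32, 32, 31]
  [25, 24, 23, 25, 25, 24]
  [25, 24, 23, 25, 25, 24]
  [24, 23, 22, 24, 24, 23]
  [7, 6, 5, 7, 7, 6]
  [27, 26, 25, 27, 27, 26]
Key observation: the optimum is the walk 2->4->1->1->3, with weight 9 + 0 + 8 + 6 = 23.
Optimal value attained by: walk 2->4->1->1->3.
Answer: (A^⊗4)[2][3] = 23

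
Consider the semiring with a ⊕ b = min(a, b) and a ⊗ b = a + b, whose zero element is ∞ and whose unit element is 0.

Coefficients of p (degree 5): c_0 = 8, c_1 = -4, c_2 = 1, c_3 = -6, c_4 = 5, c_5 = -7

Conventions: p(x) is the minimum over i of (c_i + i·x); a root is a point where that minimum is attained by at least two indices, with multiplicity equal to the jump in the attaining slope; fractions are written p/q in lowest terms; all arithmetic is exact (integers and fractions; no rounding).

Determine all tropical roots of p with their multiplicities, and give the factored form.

hull edge (i=0, c=8) to (i=1, c=-4): slope -12, span 1
hull edge (i=1, c=-4) to (i=3, c=-6): slope -1, span 2
hull edge (i=3, c=-6) to (i=5, c=-7): slope -1/2, span 2
Factored form: p(x) = -7 ⊗ (x ⊕ 1/2) ⊗ (x ⊕ 1/2) ⊗ (x ⊕ 1) ⊗ (x ⊕ 1) ⊗ (x ⊕ 12)
Answer: roots = 1/2 (mult 2), 1 (mult 2), 12 (mult 1)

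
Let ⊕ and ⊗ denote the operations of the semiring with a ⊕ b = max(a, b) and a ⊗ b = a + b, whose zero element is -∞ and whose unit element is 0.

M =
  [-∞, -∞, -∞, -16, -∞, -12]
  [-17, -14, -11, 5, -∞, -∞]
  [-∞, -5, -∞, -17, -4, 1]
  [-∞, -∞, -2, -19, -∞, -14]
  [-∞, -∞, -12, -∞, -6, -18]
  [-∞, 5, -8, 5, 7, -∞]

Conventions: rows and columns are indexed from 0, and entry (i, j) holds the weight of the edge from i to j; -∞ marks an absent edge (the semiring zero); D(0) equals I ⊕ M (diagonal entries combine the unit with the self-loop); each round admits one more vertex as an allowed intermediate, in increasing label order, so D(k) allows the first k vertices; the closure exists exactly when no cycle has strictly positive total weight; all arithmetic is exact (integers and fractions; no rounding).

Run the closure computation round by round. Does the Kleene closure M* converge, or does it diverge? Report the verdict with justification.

D(0):
  [0, -∞, -∞, -16, -∞, -12]
  [-17, 0, -11, 5, -∞, -∞]
  [-∞, -5, 0, -17, -4, 1]
  [-∞, -∞, -2, 0, -∞, -14]
  [-∞, -∞, -12, -∞, 0, -18]
  [-∞, 5, -8, 5, 7, 0]
D(1):
  [0, -∞, -∞, -16, -∞, -12]
  [-17, 0, -11, 5, -∞, -29]
  [-∞, -5, 0, -17, -4, 1]
  [-∞, -∞, -2, 0, -∞, -14]
  [-∞, -∞, -12, -∞, 0, -18]
  [-∞, 5, -8, 5, 7, 0]
D(2):
  [0, -∞, -∞, -16, -∞, -12]
  [-17, 0, -11, 5, -∞, -29]
  [-22, -5, 0, 0, -4, 1]
  [-∞, -∞, -2, 0, -∞, -14]
  [-∞, -∞, -12, -∞, 0, -18]
  [-12, 5, -6, 10, 7, 0]
D(3):
  [0, -∞, -∞, -16, -∞, -12]
  [-17, 0, -11, 5, -15, -10]
  [-22, -5, 0, 0, -4, 1]
  [-24, -7, -2, 0, -6, -1]
  [-34, -17, -12, -12, 0, -11]
  [-12, 5, -6, 10, 7, 0]
Detection: at round 4, diagonal entry (5, 5) turns strictly positive.
Key observation: the cycle 5->1->3->2->5 has total weight 5 + 5 + (-2) + 1, which is strictly positive.
Answer: DIVERGES — positive cycle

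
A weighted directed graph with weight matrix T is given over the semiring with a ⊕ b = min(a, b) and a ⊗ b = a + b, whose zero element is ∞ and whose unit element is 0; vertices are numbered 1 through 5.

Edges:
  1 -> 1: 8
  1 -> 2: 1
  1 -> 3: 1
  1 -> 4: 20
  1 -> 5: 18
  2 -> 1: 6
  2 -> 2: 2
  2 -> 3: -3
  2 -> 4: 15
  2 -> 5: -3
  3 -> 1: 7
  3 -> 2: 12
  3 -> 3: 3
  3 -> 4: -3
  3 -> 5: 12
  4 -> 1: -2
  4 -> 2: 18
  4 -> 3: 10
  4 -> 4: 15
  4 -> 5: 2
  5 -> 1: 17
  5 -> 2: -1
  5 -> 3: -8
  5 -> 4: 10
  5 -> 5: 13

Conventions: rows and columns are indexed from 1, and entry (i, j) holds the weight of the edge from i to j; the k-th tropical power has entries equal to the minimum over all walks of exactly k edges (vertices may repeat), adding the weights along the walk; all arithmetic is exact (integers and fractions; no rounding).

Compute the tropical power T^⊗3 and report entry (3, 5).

T^⊗2:
  [7, 3, -2, -2, -2]
  [4, -4, -11, -6, -1]
  [-5, 8, 4, 0, -1]
  [6, -1, -6, 7, 15]
  [-1, 1, -5, -11, -4]
T^⊗3:
  [-4, -3, -10, -5, 0]
  [-8, -2, -9, -14, -7]
  [-2, -4, -9, 1, 2]
  [1, 1, -4, -9, -4]
  [-13, -5, -12, -8, -9]
Key observation: the optimum is the walk 3->3->4->5, with weight 3 + (-3) + 2 = 2.
Optimal value attained by: walk 3->3->4->5.
Answer: (T^⊗3)[3][5] = 2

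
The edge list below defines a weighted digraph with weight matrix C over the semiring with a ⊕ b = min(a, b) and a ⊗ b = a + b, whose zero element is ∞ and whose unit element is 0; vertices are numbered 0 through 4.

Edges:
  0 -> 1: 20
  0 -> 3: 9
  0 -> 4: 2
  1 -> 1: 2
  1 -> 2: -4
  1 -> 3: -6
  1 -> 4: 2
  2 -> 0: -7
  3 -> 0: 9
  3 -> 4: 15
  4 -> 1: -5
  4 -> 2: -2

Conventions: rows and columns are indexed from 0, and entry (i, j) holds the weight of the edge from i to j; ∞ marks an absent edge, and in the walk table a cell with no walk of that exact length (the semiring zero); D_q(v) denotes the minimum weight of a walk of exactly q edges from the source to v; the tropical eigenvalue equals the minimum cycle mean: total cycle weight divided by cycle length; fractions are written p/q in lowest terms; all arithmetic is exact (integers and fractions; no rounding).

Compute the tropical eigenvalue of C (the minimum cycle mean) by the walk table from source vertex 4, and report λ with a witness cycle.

q=0: [∞, ∞, ∞, ∞, 0]
q=1: [∞, -5, -2, ∞, ∞]
q=2: [-9, -3, -9, -11, -3]
q=3: [-16, -8, -7, -9, -7]
q=4: [-14, -12, -12, -14, -14]
q=5: [-19, -19, -16, -18, -12]
Optimal cycle mean attained by: cycle 0->4->1->2->0, total 2 + (-5) + (-4) + (-7), length 4.
Answer: λ = -7/2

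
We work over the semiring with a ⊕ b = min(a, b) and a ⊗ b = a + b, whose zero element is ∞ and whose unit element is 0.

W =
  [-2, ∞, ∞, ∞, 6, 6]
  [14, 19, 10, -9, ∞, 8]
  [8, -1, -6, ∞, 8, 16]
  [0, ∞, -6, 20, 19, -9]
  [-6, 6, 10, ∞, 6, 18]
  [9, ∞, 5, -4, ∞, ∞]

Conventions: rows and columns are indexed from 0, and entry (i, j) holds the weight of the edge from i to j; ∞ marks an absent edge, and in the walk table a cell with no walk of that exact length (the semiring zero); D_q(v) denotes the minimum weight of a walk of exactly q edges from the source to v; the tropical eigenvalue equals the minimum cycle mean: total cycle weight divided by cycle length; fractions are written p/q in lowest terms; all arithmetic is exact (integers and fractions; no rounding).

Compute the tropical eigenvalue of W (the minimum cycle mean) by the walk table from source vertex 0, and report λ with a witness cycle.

q=0: [0, ∞, ∞, ∞, ∞, ∞]
q=1: [-2, ∞, ∞, ∞, 6, 6]
q=2: [-4, 12, 11, 2, 4, 4]
q=3: [-6, 10, -4, 0, 2, -7]
q=4: [-8, -5, -10, -11, 0, -9]
q=5: [-11, -11, -17, -14, -2, -20]
q=6: [-14, -18, -23, -24, -9, -23]
Optimal cycle mean attained by: cycle 3->5->3, total (-9) + (-4), length 2.
Answer: λ = -13/2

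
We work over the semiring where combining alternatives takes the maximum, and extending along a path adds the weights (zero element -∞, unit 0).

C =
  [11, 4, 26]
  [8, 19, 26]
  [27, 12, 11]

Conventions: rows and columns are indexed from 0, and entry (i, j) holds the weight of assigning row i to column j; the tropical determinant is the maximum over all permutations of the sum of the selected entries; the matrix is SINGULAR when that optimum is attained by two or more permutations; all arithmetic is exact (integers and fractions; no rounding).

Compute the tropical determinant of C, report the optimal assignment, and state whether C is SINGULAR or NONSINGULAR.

σ = (0, 1, 2): 11 + 19 + 11 = 41
σ = (0, 2, 1): 11 + 26 + 12 = 49
σ = (1, 0, 2): 4 + 8 + 11 = 23
σ = (1, 2, 0): 4 + 26 + 27 = 57
σ = (2, 0, 1): 26 + 8 + 12 = 46
σ = (2, 1, 0): 26 + 19 + 27 = 72
Optimal value attained by: σ = (2, 1, 0).
Answer: det⊕(C) = 72; verdict: NONSINGULAR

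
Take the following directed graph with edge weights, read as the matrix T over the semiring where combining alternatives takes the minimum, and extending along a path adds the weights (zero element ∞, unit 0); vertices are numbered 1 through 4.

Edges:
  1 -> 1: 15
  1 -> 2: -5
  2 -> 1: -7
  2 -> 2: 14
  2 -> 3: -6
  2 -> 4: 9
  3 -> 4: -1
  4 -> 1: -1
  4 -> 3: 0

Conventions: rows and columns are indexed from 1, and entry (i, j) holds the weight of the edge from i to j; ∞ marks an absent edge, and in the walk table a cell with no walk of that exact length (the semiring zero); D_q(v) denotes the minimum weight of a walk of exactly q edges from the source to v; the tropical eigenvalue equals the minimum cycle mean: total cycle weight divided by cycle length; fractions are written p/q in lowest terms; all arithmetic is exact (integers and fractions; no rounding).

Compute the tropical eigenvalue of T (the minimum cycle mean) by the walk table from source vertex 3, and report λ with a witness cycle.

q=0: [∞, ∞, 0, ∞]
q=1: [∞, ∞, ∞, -1]
q=2: [-2, ∞, -1, ∞]
q=3: [13, -7, ∞, -2]
q=4: [-14, 7, -13, 2]
Optimal cycle mean attained by: cycle 1->2->1, total (-5) + (-7), length 2.
Answer: λ = -6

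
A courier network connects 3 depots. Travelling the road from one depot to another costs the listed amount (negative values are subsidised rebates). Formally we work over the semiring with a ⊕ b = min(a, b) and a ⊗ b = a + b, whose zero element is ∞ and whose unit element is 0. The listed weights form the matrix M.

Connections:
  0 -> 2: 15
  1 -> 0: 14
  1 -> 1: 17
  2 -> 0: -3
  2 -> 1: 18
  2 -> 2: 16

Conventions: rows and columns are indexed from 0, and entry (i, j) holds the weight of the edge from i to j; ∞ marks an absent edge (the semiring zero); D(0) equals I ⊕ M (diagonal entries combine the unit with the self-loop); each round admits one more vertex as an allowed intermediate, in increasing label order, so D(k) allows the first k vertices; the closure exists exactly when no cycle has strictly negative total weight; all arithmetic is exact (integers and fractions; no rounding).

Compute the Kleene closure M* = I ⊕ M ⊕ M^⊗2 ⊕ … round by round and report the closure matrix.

D(0):
  [0, ∞, 15]
  [14, 0, ∞]
  [-3, 18, 0]
D(1):
  [0, ∞, 15]
  [14, 0, 29]
  [-3, 18, 0]
D(2):
  [0, ∞, 15]
  [14, 0, 29]
  [-3, 18, 0]
D(3):
  [0, 33, 15]
  [14, 0, 29]
  [-3, 18, 0]
Answer: M* = [[0, 33, 15], [14, 0, 29], [-3, 18, 0]]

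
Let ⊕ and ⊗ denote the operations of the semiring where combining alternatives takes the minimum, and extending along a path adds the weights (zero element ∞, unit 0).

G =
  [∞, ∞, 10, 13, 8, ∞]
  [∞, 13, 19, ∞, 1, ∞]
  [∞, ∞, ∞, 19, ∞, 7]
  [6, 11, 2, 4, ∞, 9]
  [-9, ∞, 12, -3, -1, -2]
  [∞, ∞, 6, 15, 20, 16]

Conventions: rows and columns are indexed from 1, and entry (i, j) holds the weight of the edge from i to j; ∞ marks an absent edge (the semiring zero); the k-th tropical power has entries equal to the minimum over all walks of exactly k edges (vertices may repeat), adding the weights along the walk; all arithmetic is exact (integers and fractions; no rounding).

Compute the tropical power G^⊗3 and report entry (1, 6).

G^⊗2:
  [-1, 24, 15, 5, 7, 6]
  [-8, 26, 13, -2, 0, -1]
  [25, 30, 13, 22, 27, 23]
  [10, 15, 6, 8, 12, 9]
  [-10, 8, -1, -4, -2, -3]
  [11, 26, 17, 17, 19, 13]
G^⊗3:
  [-2, 16, 7, 4, 6, 5]
  [-9, 9, 0, -3, -1, -2]
  [18, 33, 24, 24, 26, 20]
  [3, 19, 10, 9, 11, 10]
  [-11, 7, -2, -5, -3, -4]
  [10, 28, 19, 16, 18, 17]
Key observation: the optimum is the walk 1->5->5->6, with weight 8 + (-1) + (-2) = 5.
Optimal value attained by: walk 1->5->5->6.
Answer: (G^⊗3)[1][6] = 5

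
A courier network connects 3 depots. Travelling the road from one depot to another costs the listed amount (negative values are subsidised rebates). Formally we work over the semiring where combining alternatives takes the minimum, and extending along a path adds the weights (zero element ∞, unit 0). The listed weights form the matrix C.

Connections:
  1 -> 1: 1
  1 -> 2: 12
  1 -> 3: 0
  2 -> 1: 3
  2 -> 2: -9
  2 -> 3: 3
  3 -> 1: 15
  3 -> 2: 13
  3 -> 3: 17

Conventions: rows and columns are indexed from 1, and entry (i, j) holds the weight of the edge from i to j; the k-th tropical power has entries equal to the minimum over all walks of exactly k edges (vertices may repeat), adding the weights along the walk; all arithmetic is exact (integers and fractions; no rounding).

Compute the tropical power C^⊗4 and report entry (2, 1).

C^⊗2:
  [2, 3, 1]
  [-6, -18, -6]
  [16, 4, 15]
C^⊗3:
  [3, -6, 2]
  [-15, -27, -15]
  [7, -5, 7]
C^⊗4:
  [-3, -15, -3]
  [-24, -36, -24]
  [-2, -14, -2]
Key observation: the optimum is the walk 2->2->2->2->1, with weight (-9) + (-9) + (-9) + 3 = -24.
Optimal value attained by: walk 2->2->2->2->1.
Answer: (C^⊗4)[2][1] = -24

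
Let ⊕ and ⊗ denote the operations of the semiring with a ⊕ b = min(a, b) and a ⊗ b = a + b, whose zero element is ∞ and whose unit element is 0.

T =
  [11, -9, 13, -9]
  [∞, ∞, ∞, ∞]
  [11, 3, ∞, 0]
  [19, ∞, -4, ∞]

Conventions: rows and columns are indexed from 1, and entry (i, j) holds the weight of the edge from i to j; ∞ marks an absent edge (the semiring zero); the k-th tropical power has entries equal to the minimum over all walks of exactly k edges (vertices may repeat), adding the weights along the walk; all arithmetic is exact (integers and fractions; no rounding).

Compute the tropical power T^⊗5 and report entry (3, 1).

T^⊗2:
  [10, 2, -13, 2]
  [∞, ∞, ∞, ∞]
  [19, 2, -4, 2]
  [7, -1, 32, -4]
T^⊗3:
  [-2, -10, -2, -13]
  [∞, ∞, ∞, ∞]
  [7, -1, -2, -4]
  [15, -2, -8, -2]
T^⊗4:
  [6, -11, -17, -11]
  [∞, ∞, ∞, ∞]
  [9, -2, -8, -2]
  [3, -5, -6, -8]
T^⊗5:
  [-6, -14, -15, -17]
  [∞, ∞, ∞, ∞]
  [3, -5, -6, -8]
  [5, -6, -12, -6]
Key observation: the optimum is the walk 3->4->3->4->3->1, with weight 0 + (-4) + 0 + (-4) + 11 = 3.
Optimal value attained by: walk 3->4->3->4->3->1.
Answer: (T^⊗5)[3][1] = 3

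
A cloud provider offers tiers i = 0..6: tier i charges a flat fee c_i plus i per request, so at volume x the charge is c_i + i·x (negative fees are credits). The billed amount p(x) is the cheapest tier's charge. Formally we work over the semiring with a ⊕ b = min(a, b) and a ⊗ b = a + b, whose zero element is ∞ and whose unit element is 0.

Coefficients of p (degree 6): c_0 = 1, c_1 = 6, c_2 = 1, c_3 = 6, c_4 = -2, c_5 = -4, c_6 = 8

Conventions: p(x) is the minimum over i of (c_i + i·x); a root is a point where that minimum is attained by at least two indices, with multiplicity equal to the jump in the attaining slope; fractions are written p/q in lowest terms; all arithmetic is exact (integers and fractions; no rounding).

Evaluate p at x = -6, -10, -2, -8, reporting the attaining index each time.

p(-6) = min(1+0·(-6)=1, 6+1·(-6)=0, 1+2·(-6)=-11, 6+3·(-6)=-12, -2+4·(-6)=-26, -4+5·(-6)=-34, 8+6·(-6)=-28) = -34 (attained by i=5)
p(-10) = min(1+0·(-10)=1, 6+1·(-10)=-4, 1+2·(-10)=-19, 6+3·(-10)=-24, -2+4·(-10)=-42, -4+5·(-10)=-54, 8+6·(-10)=-52) = -54 (attained by i=5)
p(-2) = min(1+0·(-2)=1, 6+1·(-2)=4, 1+2·(-2)=-3, 6+3·(-2)=0, -2+4·(-2)=-10, -4+5·(-2)=-14, 8+6·(-2)=-4) = -14 (attained by i=5)
p(-8) = min(1+0·(-8)=1, 6+1·(-8)=-2, 1+2·(-8)=-15, 6+3·(-8)=-18, -2+4·(-8)=-34, -4+5·(-8)=-44, 8+6·(-8)=-40) = -44 (attained by i=5)
Answer: p(-6) = -34; p(-10) = -54; p(-2) = -14; p(-8) = -44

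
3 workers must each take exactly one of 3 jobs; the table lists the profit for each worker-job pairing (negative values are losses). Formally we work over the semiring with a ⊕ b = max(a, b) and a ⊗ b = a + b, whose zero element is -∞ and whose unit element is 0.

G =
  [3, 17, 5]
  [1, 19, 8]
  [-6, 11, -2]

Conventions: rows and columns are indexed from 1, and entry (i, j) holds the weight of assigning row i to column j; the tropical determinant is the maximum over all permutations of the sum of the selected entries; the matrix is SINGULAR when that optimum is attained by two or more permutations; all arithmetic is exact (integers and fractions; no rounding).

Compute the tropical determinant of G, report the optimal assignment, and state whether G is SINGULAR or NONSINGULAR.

σ = (1, 2, 3): 3 + 19 + (-2) = 20
σ = (1, 3, 2): 3 + 8 + 11 = 22
σ = (2, 1, 3): 17 + 1 + (-2) = 16
σ = (2, 3, 1): 17 + 8 + (-6) = 19
σ = (3, 1, 2): 5 + 1 + 11 = 17
σ = (3, 2, 1): 5 + 19 + (-6) = 18
Optimal value attained by: σ = (1, 3, 2).
Answer: det⊕(G) = 22; verdict: NONSINGULAR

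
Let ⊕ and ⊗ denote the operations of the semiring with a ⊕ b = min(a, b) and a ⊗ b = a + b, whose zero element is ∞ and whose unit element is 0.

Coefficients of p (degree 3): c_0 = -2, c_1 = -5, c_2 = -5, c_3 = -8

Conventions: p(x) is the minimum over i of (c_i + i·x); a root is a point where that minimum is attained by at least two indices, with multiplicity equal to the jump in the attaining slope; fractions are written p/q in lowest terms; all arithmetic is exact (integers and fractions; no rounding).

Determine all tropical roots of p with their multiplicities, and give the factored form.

hull edge (i=0, c=-2) to (i=1, c=-5): slope -3, span 1
hull edge (i=1, c=-5) to (i=3, c=-8): slope -3/2, span 2
Factored form: p(x) = -8 ⊗ (x ⊕ 3/2) ⊗ (x ⊕ 3/2) ⊗ (x ⊕ 3)
Answer: roots = 3/2 (mult 2), 3 (mult 1)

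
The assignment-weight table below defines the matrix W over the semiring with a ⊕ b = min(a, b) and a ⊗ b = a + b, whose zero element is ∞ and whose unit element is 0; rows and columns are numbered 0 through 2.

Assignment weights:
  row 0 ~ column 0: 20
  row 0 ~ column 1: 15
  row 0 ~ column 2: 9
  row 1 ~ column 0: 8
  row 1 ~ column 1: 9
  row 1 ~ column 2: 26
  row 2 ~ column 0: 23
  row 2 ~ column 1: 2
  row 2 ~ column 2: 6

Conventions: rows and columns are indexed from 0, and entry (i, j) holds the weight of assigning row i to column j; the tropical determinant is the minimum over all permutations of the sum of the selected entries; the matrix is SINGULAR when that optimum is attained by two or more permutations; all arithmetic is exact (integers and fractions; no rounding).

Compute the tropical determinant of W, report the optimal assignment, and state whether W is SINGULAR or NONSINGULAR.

σ = (0, 1, 2): 20 + 9 + 6 = 35
σ = (0, 2, 1): 20 + 26 + 2 = 48
σ = (1, 0, 2): 15 + 8 + 6 = 29
σ = (1, 2, 0): 15 + 26 + 23 = 64
σ = (2, 0, 1): 9 + 8 + 2 = 19
σ = (2, 1, 0): 9 + 9 + 23 = 41
Optimal value attained by: σ = (2, 0, 1).
Answer: det⊕(W) = 19; verdict: NONSINGULAR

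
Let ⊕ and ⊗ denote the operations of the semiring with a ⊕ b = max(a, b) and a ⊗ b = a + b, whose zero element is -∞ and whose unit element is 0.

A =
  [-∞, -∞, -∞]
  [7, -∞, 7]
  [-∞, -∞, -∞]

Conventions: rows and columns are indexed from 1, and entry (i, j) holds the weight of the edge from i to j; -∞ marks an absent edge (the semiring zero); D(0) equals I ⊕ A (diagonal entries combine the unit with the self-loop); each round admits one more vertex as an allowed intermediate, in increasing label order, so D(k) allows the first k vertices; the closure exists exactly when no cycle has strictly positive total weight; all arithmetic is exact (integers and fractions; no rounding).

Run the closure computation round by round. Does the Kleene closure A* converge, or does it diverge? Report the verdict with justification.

D(0):
  [0, -∞, -∞]
  [7, 0, 7]
  [-∞, -∞, 0]
D(1):
  [0, -∞, -∞]
  [7, 0, 7]
  [-∞, -∞, 0]
D(2):
  [0, -∞, -∞]
  [7, 0, 7]
  [-∞, -∞, 0]
D(3):
  [0, -∞, -∞]
  [7, 0, 7]
  [-∞, -∞, 0]
Key observation: every diagonal entry stays at the unit through all rounds, so no improving cycle exists.
Answer: CONVERGES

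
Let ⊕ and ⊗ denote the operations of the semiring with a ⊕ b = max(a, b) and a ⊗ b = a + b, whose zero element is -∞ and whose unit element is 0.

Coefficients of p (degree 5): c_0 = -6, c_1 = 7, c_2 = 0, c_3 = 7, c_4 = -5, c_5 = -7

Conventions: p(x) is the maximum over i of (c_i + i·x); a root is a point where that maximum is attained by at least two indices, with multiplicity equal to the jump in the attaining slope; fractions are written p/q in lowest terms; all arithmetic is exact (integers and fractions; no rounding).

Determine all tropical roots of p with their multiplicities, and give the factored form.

hull edge (i=0, c=-6) to (i=1, c=7): slope 13, span 1
hull edge (i=1, c=7) to (i=3, c=7): slope 0, span 2
hull edge (i=3, c=7) to (i=5, c=-7): slope -7, span 2
Factored form: p(x) = -7 ⊗ (x ⊕ (-13)) ⊗ (x ⊕ 0) ⊗ (x ⊕ 0) ⊗ (x ⊕ 7) ⊗ (x ⊕ 7)
Answer: roots = -13 (mult 1), 0 (mult 2), 7 (mult 2)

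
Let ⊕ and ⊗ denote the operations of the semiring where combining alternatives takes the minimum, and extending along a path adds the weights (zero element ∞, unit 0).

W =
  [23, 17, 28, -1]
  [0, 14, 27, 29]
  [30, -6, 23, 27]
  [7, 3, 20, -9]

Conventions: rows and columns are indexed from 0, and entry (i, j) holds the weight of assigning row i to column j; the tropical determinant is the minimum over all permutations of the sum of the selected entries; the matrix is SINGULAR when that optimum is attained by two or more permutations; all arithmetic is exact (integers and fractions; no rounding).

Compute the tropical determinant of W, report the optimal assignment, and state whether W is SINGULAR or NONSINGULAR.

σ = (0, 1, 2, 3): 23 + 14 + 23 + (-9) = 51
σ = (0, 1, 3, 2): 23 + 14 + 27 + 20 = 84
σ = (0, 2, 1, 3): 23 + 27 + (-6) + (-9) = 35
σ = (0, 2, 3, 1): 23 + 27 + 27 + 3 = 80
σ = (0, 3, 1, 2): 23 + 29 + (-6) + 20 = 66
σ = (0, 3, 2, 1): 23 + 29 + 23 + 3 = 78
σ = (1, 0, 2, 3): 17 + 0 + 23 + (-9) = 31
σ = (1, 0, 3, 2): 17 + 0 + 27 + 20 = 64
σ = (1, 2, 0, 3): 17 + 27 + 30 + (-9) = 65
σ = (1, 2, 3, 0): 17 + 27 + 27 + 7 = 78
σ = (1, 3, 0, 2): 17 + 29 + 30 + 20 = 96
σ = (1, 3, 2, 0): 17 + 29 + 23 + 7 = 76
σ = (2, 0, 1, 3): 28 + 0 + (-6) + (-9) = 13
σ = (2, 0, 3, 1): 28 + 0 + 27 + 3 = 58
σ = (2, 1, 0, 3): 28 + 14 + 30 + (-9) = 63
σ = (2, 1, 3, 0): 28 + 14 + 27 + 7 = 76
σ = (2, 3, 0, 1): 28 + 29 + 30 + 3 = 90
σ = (2, 3, 1, 0): 28 + 29 + (-6) + 7 = 58
σ = (3, 0, 1, 2): (-1) + 0 + (-6) + 20 = 13
σ = (3, 0, 2, 1): (-1) + 0 + 23 + 3 = 25
σ = (3, 1, 0, 2): (-1) + 14 + 30 + 20 = 63
σ = (3, 1, 2, 0): (-1) + 14 + 23 + 7 = 43
σ = (3, 2, 0, 1): (-1) + 27 + 30 + 3 = 59
σ = (3, 2, 1, 0): (-1) + 27 + (-6) + 7 = 27
Optimal value attained by: σ = (2, 0, 1, 3).
Answer: det⊕(W) = 13; verdict: SINGULAR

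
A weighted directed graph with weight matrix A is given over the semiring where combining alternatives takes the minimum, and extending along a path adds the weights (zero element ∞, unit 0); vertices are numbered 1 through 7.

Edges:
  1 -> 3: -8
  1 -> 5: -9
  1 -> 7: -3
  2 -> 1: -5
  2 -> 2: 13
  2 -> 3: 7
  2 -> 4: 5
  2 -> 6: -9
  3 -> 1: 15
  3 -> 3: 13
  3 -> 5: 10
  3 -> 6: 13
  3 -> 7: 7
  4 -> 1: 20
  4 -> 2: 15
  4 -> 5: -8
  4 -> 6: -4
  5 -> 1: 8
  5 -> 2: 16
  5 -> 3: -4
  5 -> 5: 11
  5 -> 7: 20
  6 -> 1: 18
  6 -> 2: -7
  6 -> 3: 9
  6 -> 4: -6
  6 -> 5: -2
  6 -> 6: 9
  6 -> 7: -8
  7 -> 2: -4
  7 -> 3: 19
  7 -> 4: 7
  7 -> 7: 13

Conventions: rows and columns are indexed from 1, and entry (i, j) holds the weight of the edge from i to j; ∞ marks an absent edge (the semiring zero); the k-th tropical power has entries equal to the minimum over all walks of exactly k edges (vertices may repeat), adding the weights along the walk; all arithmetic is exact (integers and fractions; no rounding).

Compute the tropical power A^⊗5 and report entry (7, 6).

A^⊗2:
  [-1, -7, -13, 4, 2, 5, -1]
  [8, -16, -13, -15, -14, 0, -17]
  [18, 3, 6, 7, 6, 22, 5]
  [0, -11, -12, -10, -6, 5, -12]
  [11, 16, 0, 21, -1, 7, 3]
  [-12, -12, -6, -2, -14, -16, 1]
  [-9, 9, 3, 1, -1, -13, 26]
A^⊗3:
  [-12, -5, -9, -2, -10, -16, -6]
  [-21, -21, -18, -11, -23, -25, -8]
  [-2, 1, 2, 8, -1, -6, 13]
  [-16, -16, -10, -6, -18, -20, -5]
  [7, -1, -5, 1, 2, 7, -1]
  [-17, -23, -20, -22, -21, -21, -24]
  [4, -20, -17, -19, -18, -4, -21]
A^⊗4:
  [-10, -23, -20, -22, -21, -14, -24]
  [-26, -32, -29, -31, -30, -30, -33]
  [-4, -13, -10, -12, -11, -8, -14]
  [-21, -27, -24, -26, -25, -25, -28]
  [-6, -5, -2, 1, -7, -10, -1]
  [-28, -28, -25, -27, -30, -32, -29]
  [-25, -25, -22, -15, -27, -29, -12]
A^⊗5:
  [-28, -28, -25, -20, -30, -32, -22]
  [-37, -37, -34, -36, -39, -41, -38]
  [-18, -18, -15, -14, -20, -22, -16]
  [-32, -32, -29, -31, -34, -36, -33]
  [-10, -17, -14, -16, -15, -14, -18]
  [-33, -39, -36, -38, -37, -37, -40]
  [-30, -36, -33, -35, -34, -34, -37]
Key observation: the optimum is the walk 7->2->6->7->2->6, with weight (-4) + (-9) + (-8) + (-4) + (-9) = -34.
Optimal value attained by: walk 7->2->6->7->2->6.
Answer: (A^⊗5)[7][6] = -34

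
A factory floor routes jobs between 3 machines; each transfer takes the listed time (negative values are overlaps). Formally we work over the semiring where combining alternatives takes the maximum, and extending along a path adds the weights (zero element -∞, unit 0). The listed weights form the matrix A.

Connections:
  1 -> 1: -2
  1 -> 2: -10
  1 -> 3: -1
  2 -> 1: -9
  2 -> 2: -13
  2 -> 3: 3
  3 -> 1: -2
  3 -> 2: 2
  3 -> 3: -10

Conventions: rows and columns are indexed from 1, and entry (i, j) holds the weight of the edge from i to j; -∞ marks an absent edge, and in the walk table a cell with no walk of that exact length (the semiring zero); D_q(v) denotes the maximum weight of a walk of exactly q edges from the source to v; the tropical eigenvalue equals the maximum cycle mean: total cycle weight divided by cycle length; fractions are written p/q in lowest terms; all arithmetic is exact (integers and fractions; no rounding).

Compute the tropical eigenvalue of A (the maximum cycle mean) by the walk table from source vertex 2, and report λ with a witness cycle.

q=0: [-∞, 0, -∞]
q=1: [-9, -13, 3]
q=2: [1, 5, -7]
q=3: [-1, -5, 8]
Optimal cycle mean attained by: cycle 2->3->2, total 3 + 2, length 2.
Answer: λ = 5/2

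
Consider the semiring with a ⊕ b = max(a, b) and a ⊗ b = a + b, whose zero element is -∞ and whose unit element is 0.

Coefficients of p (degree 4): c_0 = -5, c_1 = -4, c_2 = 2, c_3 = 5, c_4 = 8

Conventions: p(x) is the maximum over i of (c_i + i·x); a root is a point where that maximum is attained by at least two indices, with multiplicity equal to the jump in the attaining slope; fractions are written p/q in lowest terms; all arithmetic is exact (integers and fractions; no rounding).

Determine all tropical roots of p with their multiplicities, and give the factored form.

hull edge (i=0, c=-5) to (i=2, c=2): slope 7/2, span 2
hull edge (i=2, c=2) to (i=4, c=8): slope 3, span 2
Factored form: p(x) = 8 ⊗ (x ⊕ (-7/2)) ⊗ (x ⊕ (-7/2)) ⊗ (x ⊕ (-3)) ⊗ (x ⊕ (-3))
Answer: roots = -7/2 (mult 2), -3 (mult 2)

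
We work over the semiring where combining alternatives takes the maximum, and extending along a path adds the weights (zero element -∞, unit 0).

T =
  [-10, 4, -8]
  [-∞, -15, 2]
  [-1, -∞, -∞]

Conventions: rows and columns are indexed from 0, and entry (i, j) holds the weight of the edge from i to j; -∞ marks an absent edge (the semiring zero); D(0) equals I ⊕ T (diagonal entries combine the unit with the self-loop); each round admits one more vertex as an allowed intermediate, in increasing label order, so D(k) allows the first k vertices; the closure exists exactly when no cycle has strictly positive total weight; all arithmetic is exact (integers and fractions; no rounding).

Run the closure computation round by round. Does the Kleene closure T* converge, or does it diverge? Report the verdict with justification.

D(0):
  [0, 4, -8]
  [-∞, 0, 2]
  [-1, -∞, 0]
D(1):
  [0, 4, -8]
  [-∞, 0, 2]
  [-1, 3, 0]
Detection: at round 2, diagonal entry (2, 2) turns strictly positive.
Key observation: the cycle 2->0->1->2 has total weight (-1) + 4 + 2, which is strictly positive.
Answer: DIVERGES — positive cycle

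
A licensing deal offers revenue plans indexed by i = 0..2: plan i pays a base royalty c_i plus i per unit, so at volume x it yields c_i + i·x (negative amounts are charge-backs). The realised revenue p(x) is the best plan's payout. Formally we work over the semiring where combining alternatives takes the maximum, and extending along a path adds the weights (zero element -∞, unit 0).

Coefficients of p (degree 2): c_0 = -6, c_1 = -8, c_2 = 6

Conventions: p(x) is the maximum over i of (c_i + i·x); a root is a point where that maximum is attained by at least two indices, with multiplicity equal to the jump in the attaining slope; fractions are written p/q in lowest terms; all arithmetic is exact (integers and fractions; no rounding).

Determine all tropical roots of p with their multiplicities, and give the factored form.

hull edge (i=0, c=-6) to (i=2, c=6): slope 6, span 2
Factored form: p(x) = 6 ⊗ (x ⊕ (-6)) ⊗ (x ⊕ (-6))
Answer: roots = -6 (mult 2)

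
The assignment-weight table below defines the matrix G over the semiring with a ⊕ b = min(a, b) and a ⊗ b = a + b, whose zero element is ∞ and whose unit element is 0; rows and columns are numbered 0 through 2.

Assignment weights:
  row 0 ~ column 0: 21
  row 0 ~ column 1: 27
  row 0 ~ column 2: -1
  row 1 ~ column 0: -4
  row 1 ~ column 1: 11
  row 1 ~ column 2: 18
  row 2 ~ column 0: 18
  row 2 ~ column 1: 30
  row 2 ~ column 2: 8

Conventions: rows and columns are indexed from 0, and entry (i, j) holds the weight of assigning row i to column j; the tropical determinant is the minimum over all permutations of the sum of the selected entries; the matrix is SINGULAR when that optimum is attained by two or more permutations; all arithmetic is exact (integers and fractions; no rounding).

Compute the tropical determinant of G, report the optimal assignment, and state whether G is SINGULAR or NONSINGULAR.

σ = (0, 1, 2): 21 + 11 + 8 = 40
σ = (0, 2, 1): 21 + 18 + 30 = 69
σ = (1, 0, 2): 27 + (-4) + 8 = 31
σ = (1, 2, 0): 27 + 18 + 18 = 63
σ = (2, 0, 1): (-1) + (-4) + 30 = 25
σ = (2, 1, 0): (-1) + 11 + 18 = 28
Optimal value attained by: σ = (2, 0, 1).
Answer: det⊕(G) = 25; verdict: NONSINGULAR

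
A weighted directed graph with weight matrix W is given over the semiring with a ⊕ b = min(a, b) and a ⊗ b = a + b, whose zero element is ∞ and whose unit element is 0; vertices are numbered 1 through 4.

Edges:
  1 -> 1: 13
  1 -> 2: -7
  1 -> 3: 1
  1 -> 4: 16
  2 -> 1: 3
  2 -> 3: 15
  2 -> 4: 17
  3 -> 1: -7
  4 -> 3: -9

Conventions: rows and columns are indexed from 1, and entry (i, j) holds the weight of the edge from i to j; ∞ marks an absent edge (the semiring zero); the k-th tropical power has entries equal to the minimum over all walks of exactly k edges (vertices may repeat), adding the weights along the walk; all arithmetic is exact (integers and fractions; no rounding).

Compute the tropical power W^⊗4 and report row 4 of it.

W^⊗2:
  [-6, 6, 7, 10]
  [8, -4, 4, 19]
  [6, -14, -6, 9]
  [-16, ∞, ∞, ∞]
W^⊗3:
  [0, -13, -5, 10]
  [-3, 1, 9, 13]
  [-13, -1, 0, 3]
  [-3, -23, -15, 0]
W^⊗4:
  [-12, -7, 1, 4]
  [2, -10, -2, 13]
  [-7, -20, -12, 3]
  [-22, -10, -9, -6]
Answer: row 4 of W^⊗4 = [-22, -10, -9, -6]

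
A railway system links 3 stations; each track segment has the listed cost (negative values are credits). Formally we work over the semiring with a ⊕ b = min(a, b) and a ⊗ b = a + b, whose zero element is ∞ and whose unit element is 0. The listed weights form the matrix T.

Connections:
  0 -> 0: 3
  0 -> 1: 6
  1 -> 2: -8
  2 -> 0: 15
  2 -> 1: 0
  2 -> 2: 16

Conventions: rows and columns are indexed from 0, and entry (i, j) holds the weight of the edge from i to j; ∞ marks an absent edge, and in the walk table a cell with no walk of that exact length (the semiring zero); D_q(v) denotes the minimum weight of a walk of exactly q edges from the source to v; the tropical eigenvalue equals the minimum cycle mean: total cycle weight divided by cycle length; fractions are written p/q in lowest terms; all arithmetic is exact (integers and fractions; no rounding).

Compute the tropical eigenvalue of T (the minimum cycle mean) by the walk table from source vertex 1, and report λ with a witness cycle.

q=0: [∞, 0, ∞]
q=1: [∞, ∞, -8]
q=2: [7, -8, 8]
q=3: [10, 8, -16]
Optimal cycle mean attained by: cycle 1->2->1, total (-8) + 0, length 2.
Answer: λ = -4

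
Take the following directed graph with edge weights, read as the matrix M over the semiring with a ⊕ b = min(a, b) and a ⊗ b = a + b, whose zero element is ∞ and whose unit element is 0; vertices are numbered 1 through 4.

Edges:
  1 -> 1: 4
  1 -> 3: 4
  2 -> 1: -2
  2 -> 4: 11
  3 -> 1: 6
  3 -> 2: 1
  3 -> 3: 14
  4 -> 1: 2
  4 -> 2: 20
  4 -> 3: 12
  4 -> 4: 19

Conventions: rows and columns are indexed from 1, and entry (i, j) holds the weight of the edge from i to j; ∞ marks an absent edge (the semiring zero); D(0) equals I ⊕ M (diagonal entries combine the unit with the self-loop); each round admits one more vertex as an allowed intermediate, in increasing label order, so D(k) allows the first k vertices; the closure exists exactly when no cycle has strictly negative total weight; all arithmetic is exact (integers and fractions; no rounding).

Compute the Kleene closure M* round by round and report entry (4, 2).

D(0):
  [0, ∞, 4, ∞]
  [-2, 0, ∞, 11]
  [6, 1, 0, ∞]
  [2, 20, 12, 0]
D(1):
  [0, ∞, 4, ∞]
  [-2, 0, 2, 11]
  [6, 1, 0, ∞]
  [2, 20, 6, 0]
D(2):
  [0, ∞, 4, ∞]
  [-2, 0, 2, 11]
  [-1, 1, 0, 12]
  [2, 20, 6, 0]
D(3):
  [0, 5, 4, 16]
  [-2, 0, 2, 11]
  [-1, 1, 0, 12]
  [2, 7, 6, 0]
D(4):
  [0, 5, 4, 16]
  [-2, 0, 2, 11]
  [-1, 1, 0, 12]
  [2, 7, 6, 0]
Answer: M*[4][2] = 7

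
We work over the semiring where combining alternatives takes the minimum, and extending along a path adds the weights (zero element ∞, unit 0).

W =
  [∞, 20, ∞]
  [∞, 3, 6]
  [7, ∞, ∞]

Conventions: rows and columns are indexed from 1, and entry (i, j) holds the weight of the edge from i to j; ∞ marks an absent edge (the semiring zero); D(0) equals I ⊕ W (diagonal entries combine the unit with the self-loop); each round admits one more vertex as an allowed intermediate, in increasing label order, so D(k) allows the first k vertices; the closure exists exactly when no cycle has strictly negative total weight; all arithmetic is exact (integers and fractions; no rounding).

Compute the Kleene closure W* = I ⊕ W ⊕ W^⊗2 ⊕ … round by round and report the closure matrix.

D(0):
  [0, 20, ∞]
  [∞, 0, 6]
  [7, ∞, 0]
D(1):
  [0, 20, ∞]
  [∞, 0, 6]
  [7, 27, 0]
D(2):
  [0, 20, 26]
  [∞, 0, 6]
  [7, 27, 0]
D(3):
  [0, 20, 26]
  [13, 0, 6]
  [7, 27, 0]
Answer: W* = [[0, 20, 26], [13, 0, 6], [7, 27, 0]]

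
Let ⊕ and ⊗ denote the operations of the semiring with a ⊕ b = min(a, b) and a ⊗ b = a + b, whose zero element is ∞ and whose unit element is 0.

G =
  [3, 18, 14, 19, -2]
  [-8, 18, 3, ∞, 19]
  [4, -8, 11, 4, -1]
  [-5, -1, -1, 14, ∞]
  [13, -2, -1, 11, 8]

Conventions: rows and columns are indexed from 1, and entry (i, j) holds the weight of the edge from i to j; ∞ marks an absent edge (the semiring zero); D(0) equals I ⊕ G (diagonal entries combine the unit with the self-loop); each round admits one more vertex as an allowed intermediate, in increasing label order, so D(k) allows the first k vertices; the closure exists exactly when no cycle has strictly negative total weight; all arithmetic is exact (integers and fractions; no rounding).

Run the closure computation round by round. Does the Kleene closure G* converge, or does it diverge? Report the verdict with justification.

D(0):
  [0, 18, 14, 19, -2]
  [-8, 0, 3, ∞, 19]
  [4, -8, 0, 4, -1]
  [-5, -1, -1, 0, ∞]
  [13, -2, -1, 11, 0]
D(1):
  [0, 18, 14, 19, -2]
  [-8, 0, 3, 11, -10]
  [4, -8, 0, 4, -1]
  [-5, -1, -1, 0, -7]
  [13, -2, -1, 11, 0]
Detection: at round 2, diagonal entry (3, 3) turns strictly negative.
Key observation: the cycle 3->2->1->3 has total weight (-8) + (-8) + 14, which is strictly negative.
Answer: DIVERGES — negative cycle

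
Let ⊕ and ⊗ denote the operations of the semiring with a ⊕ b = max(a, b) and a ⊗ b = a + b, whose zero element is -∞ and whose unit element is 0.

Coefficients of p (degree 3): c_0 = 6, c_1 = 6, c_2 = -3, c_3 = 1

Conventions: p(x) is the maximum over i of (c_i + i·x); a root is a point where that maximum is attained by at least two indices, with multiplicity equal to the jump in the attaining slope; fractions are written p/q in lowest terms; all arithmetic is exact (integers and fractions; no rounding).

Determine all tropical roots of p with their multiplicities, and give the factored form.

hull edge (i=0, c=6) to (i=1, c=6): slope 0, span 1
hull edge (i=1, c=6) to (i=3, c=1): slope -5/2, span 2
Factored form: p(x) = 1 ⊗ (x ⊕ 0) ⊗ (x ⊕ 5/2) ⊗ (x ⊕ 5/2)
Answer: roots = 0 (mult 1), 5/2 (mult 2)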